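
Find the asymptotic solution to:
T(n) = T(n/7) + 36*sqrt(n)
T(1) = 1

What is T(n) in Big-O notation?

Each level contributes sqrt(n/7^k). Geometric series with ratio 1/sqrt(7) < 1 sums to O(sqrt(n)).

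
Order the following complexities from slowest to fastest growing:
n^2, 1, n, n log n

Ordered by growth rate: 1 < n < n log n < n^2.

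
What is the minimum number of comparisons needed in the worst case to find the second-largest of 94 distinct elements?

Lower bound: finding the max needs 94-1 comparisons. By the adversary weight-doubling argument, the max must personally win >= ceil(log_2(94)) = 7 comparisons; the 2nd-largest is among those 7 losers, needing 7-1 more comparisons. Total >= 94-1 + 7-1 = 99. A balanced knockout tournament achieves this.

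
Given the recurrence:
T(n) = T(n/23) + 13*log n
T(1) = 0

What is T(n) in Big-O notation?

Each of the log_23(n) levels adds O(log n). T(n) = O(log^2 n).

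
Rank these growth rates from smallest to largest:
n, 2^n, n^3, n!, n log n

Ordered by growth rate: n < n log n < n^3 < 2^n < n!.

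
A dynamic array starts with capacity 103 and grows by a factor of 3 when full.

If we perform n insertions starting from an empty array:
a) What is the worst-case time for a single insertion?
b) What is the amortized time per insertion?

(a) Worst-case single insertion: O(n) -- when the array is full at capacity c, the resize copies all c elements, and c can be Theta(n).
(b) Resizes happen at sizes 103, 309, 927, ... Total copy cost for n insertions: 103 + 309 + ... = O(n) (geometric series with ratio 1/3). Amortized cost per insertion: O(n)/n = O(1).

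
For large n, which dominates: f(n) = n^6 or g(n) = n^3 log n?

f(n) = n^6 grows faster: n^6 / (n^3 log n) = n^3/log n -> infinity.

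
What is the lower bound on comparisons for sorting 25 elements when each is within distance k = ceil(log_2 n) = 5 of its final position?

Partition the 25 positions into floor(n/k) blocks of k = 5 consecutive positions; any permutation within a block keeps every element within k of its final position, so there are at least (k!)^(n/k) distinguishable inputs. Lower bound: log_2((k!)^(n/k)) = (n/k) * log_2(k!) = Theta(n log k); with k = ceil(log_2 n), this is Omega(n log log n).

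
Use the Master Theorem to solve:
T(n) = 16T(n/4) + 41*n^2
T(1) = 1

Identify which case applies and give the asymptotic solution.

a=16, b=4, f(n)=41*n^2.
log_4(16) = 2, so n^(log_b(a)) = n^2.
f(n) = Theta(n^2), so Case 2 applies.
T(n) = Theta(n^2 log n).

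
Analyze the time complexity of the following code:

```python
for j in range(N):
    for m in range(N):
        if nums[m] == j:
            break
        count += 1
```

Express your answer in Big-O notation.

Time complexity: O(n^2).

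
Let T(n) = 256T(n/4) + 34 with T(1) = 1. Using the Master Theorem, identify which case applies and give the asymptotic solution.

a=256, b=4, f(n)=34.
log_4(256) = 4 > 0.
Since f(n) = O(n^0) is polynomially smaller than n^4, Case 1 applies.
T(n) = Theta(n^4).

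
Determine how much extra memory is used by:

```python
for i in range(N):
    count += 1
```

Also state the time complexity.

Space complexity: O(1).
Only a constant amount of auxiliary storage is used; nothing grows with n.
Time complexity: O(n).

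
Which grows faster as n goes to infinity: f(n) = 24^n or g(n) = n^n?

g(n) = n^n grows faster: n^n / 24^n = (n/24)^n -> infinity once n > 24.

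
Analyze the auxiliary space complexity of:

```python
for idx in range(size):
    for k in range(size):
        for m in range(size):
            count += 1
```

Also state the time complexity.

Space complexity: O(1).
Only a constant amount of auxiliary storage is used; nothing grows with n.
Time complexity: O(n^3).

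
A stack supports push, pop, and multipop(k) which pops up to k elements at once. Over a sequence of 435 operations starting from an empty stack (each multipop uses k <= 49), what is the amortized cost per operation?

Each element is pushed exactly once and popped at most once (whether by pop or as part of a multipop). So the total number of individual pops over the whole sequence is at most the number of pushes, which is at most 435. Total work <= 2 * 435, hence O(1) amortized per operation.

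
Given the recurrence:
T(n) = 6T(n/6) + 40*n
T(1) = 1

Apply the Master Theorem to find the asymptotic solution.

a=6, b=6, f(n)=40*n. log_6(6) = 1. Case 2: T(n) = O(n log n).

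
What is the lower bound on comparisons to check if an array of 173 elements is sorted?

To verify 173 elements are sorted, we must compare each consecutive pair. Skipping any pair allows an adversary to swap them. Therefore 172 comparisons are necessary and sufficient.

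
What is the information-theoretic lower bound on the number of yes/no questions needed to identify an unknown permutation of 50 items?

There are 50! = 30414093201713378043612608166064768844377641568960512000000000000 permutations. Each yes/no question gives at most 1 bit, so at least ceil(log_2(30414093201713378043612608166064768844377641568960512000000000000)) = 215 questions are needed.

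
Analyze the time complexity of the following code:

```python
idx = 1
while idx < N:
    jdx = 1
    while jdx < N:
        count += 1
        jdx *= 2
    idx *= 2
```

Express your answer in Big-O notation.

Time complexity: O(log^2 n).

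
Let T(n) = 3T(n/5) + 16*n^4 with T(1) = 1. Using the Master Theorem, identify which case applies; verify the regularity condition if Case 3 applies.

a=3, b=5, f(n)=16*n^4.
log_5(3) = 0.6826 < 4.
f(n) = Omega(n^(0.6826+epsilon)) for some epsilon > 0, so Case 3 is the candidate.
Regularity: a*f(n/b) = 3*16*(n/5)^4 = (3/625)*16*n^4 <= c*f(n) with c = 3/625 < 1. Satisfied.
Case 3: T(n) = Theta(n^4).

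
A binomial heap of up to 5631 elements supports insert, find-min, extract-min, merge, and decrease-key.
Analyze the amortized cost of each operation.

A binomial heap with n <= 5631 elements has at most floor(log_2 5631) + 1 = 13 trees. Using potential Phi = number of trees: Insert adds one tree, but cascading merges reduce count -- amortized O(1). Find-min reads the cached minimum pointer: O(1). Extract-min creates O(log n) new trees: O(log n). Merge combines tree lists: O(log n). Decrease-key sifts the element up its tree of height <= log n: O(log n).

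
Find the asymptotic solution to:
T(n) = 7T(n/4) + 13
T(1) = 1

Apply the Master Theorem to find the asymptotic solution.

a=7, b=4, f(n)=13. log_4(7) = 1.404. Case 1 of Master Theorem: T(n) = O(n^1.404).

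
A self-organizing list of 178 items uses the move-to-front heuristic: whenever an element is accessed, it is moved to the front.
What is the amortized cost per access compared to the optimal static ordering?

With potential Phi = number of inversions between the MTF list and the optimal static list (at most C(178,2)), each access has amortized cost at most 2 * (cost under optimal static ordering). This is the move-to-front 2-competitiveness result.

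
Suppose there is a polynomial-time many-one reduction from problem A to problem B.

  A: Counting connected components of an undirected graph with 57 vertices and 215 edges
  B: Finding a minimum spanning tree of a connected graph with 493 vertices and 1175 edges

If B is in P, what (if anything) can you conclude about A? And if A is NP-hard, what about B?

A poly-time reduction A <=_p B means any A-instance can be transformed to a B-instance in poly time.
If B is in P: compose the reduction with B's poly-time algorithm to solve A in poly time, so A is in P.
If A is NP-hard: every NP problem reduces to A, which reduces to B; composing reductions, every NP problem reduces to B, so B is NP-hard.
(Here in fact A is P and B is P.)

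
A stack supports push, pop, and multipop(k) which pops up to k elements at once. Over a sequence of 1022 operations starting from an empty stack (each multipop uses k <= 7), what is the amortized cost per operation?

Each element is pushed exactly once and popped at most once (whether by pop or as part of a multipop). So the total number of individual pops over the whole sequence is at most the number of pushes, which is at most 1022. Total work <= 2 * 1022, hence O(1) amortized per operation.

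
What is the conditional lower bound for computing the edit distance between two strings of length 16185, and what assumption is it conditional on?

Under SETH (the Strong Exponential Time Hypothesis), edit distance on length-16185 strings cannot be computed in O(n^(2-epsilon)) time for any epsilon > 0 (Backurs-Indyk). The reduction is from CNF-SAT via the orthogonal vectors problem.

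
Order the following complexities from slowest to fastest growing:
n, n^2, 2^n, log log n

Ordered by growth rate: log log n < n < n^2 < 2^n.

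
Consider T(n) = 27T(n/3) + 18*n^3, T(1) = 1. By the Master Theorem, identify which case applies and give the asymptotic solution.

a=27, b=3, f(n)=18*n^3.
log_3(27) = 3, so n^(log_b(a)) = n^3.
f(n) = Theta(n^3), so Case 2 applies.
T(n) = Theta(n^3 log n).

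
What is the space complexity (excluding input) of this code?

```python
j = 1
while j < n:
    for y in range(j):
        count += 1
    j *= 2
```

Space complexity: O(1).
Only a constant amount of auxiliary storage is used; nothing grows with n.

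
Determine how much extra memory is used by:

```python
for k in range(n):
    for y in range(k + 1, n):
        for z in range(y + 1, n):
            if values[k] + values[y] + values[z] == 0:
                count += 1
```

Space complexity: O(1).
Only a constant amount of auxiliary storage is used; nothing grows with n.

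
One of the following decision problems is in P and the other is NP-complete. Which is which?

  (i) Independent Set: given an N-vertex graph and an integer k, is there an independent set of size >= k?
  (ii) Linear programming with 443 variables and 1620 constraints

(i) is NP-complete: complement of Clique (with k part of the input).
(ii) is P: the ellipsoid and interior-point methods run in polynomial time.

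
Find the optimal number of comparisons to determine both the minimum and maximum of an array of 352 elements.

Naive approach: 702 comparisons (351 for max + 351 for min).
Optimal: Compare elements in pairs first (floor(n/2) = 176 comparisons), then find max among winners and min among losers (175 comparisons each).
Total: ceil(3n/2) - 2 = 526 comparisons. An adversary argument shows this is also a lower bound.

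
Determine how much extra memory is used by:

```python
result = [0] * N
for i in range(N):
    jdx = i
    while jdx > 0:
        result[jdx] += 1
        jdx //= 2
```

Space complexity: O(n).
Auxiliary storage grows linearly with the input size n in the worst case.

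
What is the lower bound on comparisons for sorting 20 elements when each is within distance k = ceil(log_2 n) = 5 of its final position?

Partition the 20 positions into floor(n/k) blocks of k = 5 consecutive positions; any permutation within a block keeps every element within k of its final position, so there are at least (k!)^(n/k) distinguishable inputs. Lower bound: log_2((k!)^(n/k)) = (n/k) * log_2(k!) = Theta(n log k); with k = ceil(log_2 n), this is Omega(n log log n).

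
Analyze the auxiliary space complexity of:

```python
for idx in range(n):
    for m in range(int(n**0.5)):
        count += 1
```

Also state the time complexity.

Space complexity: O(1).
Only a constant amount of auxiliary storage is used; nothing grows with n.
Time complexity: O(n * sqrt(n)).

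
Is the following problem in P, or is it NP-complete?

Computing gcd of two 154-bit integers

This problem is in P: the Euclidean algorithm runs in polynomial time in the bit-length.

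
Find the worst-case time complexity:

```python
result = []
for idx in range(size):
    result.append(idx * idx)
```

Time complexity: O(n).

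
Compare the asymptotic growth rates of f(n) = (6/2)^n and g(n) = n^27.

f(n) = (6/2)^n grows faster: (6/2)^n is exponential with base 6/2 > 1, dominating every polynomial.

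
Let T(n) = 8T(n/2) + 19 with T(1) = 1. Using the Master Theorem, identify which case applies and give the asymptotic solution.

a=8, b=2, f(n)=19.
log_2(8) = 3 > 0.
Since f(n) = O(n^0) is polynomially smaller than n^3, Case 1 applies.
T(n) = Theta(n^3).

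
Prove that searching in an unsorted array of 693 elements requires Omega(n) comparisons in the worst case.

An adversary can always place the target in the last position checked. Until all 693 positions are examined, the target might be in any unchecked position. Therefore 693 comparisons are necessary.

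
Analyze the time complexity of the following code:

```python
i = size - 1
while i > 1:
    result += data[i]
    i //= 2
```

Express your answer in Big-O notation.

Time complexity: O(log n).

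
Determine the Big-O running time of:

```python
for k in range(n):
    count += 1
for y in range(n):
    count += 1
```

Time complexity: O(n).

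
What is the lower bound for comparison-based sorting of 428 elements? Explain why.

A comparison-based sorting algorithm corresponds to a decision tree. With 428! possible permutations, the tree has 428! leaves. The height is at least log_2(428!) = Omega(n log n) by Stirling's approximation.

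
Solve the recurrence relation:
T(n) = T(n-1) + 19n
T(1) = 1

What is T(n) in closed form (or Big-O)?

Unrolling: T(n) = 1 + 19*(2 + 3 + ... + n) = 1 + 19*(n(n+1)/2 - 1) = O(n^2).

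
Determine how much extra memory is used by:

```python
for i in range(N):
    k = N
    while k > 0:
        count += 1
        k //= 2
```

Space complexity: O(1).
Only a constant amount of auxiliary storage is used; nothing grows with n.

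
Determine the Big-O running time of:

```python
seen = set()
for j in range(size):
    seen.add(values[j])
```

Time complexity: O(n).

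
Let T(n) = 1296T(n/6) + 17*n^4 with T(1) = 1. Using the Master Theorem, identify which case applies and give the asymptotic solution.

a=1296, b=6, f(n)=17*n^4.
log_6(1296) = 4, so n^(log_b(a)) = n^4.
f(n) = Theta(n^4), so Case 2 applies.
T(n) = Theta(n^4 log n).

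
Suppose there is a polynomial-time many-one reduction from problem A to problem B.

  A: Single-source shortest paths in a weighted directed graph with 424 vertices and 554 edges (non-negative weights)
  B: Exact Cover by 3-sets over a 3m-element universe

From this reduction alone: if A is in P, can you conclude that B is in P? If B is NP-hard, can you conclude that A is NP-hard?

A poly-time reduction A <=_p B transfers tractability DOWN (B easy => A easy) and hardness UP (A hard => B hard), not the reverse.
From A in P, the reduction alone does NOT give B in P: any problem in P trivially reduces to SAT, yet SAT is not known to be in P.
From B NP-hard, the reduction alone does NOT give A NP-hard: again, easy problems reduce to hard ones.
(Here in fact A is P and B is NP-complete.)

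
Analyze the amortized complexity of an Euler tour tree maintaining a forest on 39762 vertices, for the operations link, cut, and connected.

An Euler tour tree stores each tree's Euler tour as a balanced BST keyed by tour position. On 39762 vertices: link concatenates two tours via O(1) splits/joins of size <= 2*39762 (O(log n)); cut splits the tour at the two occurrences of the edge (O(log n)); connected compares BST roots (O(log n) to find the root). All O(log n) amortized.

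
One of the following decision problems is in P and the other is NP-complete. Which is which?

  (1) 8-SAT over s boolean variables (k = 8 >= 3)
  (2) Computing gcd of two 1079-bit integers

(1) is NP-complete: 3-SAT is NP-complete (Cook-Levin); k-SAT for k>=3 reduces from 3-SAT.
(2) is P: the Euclidean algorithm runs in polynomial time in the bit-length.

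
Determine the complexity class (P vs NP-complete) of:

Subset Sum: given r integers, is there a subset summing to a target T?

This problem is NP-complete: one of Karp's 21 NP-complete problems.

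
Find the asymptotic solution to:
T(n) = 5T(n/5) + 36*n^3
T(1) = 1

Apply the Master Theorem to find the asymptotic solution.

a=5, b=5, f(n)=36*n^3. log_5(5) = 1 < 3. Case 3: T(n) = O(n^3).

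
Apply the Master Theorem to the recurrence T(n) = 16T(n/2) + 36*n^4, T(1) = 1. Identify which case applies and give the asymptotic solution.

a=16, b=2, f(n)=36*n^4.
log_2(16) = 4, so n^(log_b(a)) = n^4.
f(n) = Theta(n^4), so Case 2 applies.
T(n) = Theta(n^4 log n).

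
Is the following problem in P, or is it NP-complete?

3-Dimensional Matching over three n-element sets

This problem is NP-complete: one of Karp's 21 NP-complete problems.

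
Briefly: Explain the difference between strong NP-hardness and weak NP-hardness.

A problem is strongly NP-hard if it remains NP-hard even when all numbers in the input are bounded by a polynomial in the input length. A weakly NP-hard problem admits a pseudopolynomial algorithm. Subset Sum is weakly NP-hard (has O(nW) DP). 3-SAT is strongly NP-hard (no numeric parameters).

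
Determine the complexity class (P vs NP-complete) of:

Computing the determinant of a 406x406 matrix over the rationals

This problem is in P: Gaussian elimination runs in O(n^3).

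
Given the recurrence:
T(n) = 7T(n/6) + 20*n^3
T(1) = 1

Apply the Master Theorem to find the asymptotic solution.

a=7, b=6, f(n)=20*n^3. log_6(7) = 1.086 < 3. Case 3: T(n) = O(n^3).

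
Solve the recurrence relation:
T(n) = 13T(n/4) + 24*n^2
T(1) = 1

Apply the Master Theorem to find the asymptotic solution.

a=13, b=4, f(n)=24*n^2. log_4(13) = 1.85 < 2. Case 3: T(n) = O(n^2).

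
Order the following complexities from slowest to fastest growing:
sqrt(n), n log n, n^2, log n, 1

Ordered by growth rate: 1 < log n < sqrt(n) < n log n < n^2.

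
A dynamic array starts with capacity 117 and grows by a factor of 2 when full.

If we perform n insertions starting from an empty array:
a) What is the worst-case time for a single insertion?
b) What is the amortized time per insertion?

(a) Worst-case single insertion: O(n) -- when the array is full at capacity c, the resize copies all c elements, and c can be Theta(n).
(b) Resizes happen at sizes 117, 234, 468, ... Total copy cost for n insertions: 117 + 234 + ... = O(n) (geometric series with ratio 1/2). Amortized cost per insertion: O(n)/n = O(1).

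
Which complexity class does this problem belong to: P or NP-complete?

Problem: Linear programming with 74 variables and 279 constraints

This problem is in P: the ellipsoid and interior-point methods run in polynomial time.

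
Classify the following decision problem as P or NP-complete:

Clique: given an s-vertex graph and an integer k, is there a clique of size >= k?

This problem is NP-complete: complement of Independent Set / Vertex Cover (with k part of the input).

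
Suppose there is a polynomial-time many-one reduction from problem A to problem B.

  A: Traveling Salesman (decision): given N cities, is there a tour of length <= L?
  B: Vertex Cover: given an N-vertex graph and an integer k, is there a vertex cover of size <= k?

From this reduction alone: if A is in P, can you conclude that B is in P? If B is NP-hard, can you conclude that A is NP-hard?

A poly-time reduction A <=_p B transfers tractability DOWN (B easy => A easy) and hardness UP (A hard => B hard), not the reverse.
From A in P, the reduction alone does NOT give B in P: any problem in P trivially reduces to SAT, yet SAT is not known to be in P.
From B NP-hard, the reduction alone does NOT give A NP-hard: again, easy problems reduce to hard ones.
(Here in fact A is NP-complete and B is NP-complete.)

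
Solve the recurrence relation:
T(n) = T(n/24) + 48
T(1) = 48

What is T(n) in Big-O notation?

Each step divides n by 24 and adds 48. After log_24(n) steps, T(n) = O(log n).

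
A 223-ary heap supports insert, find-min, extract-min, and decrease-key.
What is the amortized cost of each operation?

The 223-ary heap has height O(log_223 n). Insert sifts up: O(log_223 n). Find-min reads the root: O(1). Extract-min sifts down comparing 223 children per level: O(223 * log_223 n). Decrease-key sifts up: O(log_223 n).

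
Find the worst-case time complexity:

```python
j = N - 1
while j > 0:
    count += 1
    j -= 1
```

Time complexity: O(n).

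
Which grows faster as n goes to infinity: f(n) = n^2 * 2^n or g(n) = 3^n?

g(n) = 3^n grows faster: 3^n / (n^2 2^n) = (3/2)^n / n^2 -> infinity since 3/2 > 1.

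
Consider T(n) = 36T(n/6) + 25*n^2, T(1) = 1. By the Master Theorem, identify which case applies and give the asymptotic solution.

a=36, b=6, f(n)=25*n^2.
log_6(36) = 2, so n^(log_b(a)) = n^2.
f(n) = Theta(n^2), so Case 2 applies.
T(n) = Theta(n^2 log n).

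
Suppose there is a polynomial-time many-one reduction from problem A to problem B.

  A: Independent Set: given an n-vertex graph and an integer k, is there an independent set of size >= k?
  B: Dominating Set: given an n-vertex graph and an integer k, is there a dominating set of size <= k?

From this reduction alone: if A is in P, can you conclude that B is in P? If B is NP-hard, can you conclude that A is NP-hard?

A poly-time reduction A <=_p B transfers tractability DOWN (B easy => A easy) and hardness UP (A hard => B hard), not the reverse.
From A in P, the reduction alone does NOT give B in P: any problem in P trivially reduces to SAT, yet SAT is not known to be in P.
From B NP-hard, the reduction alone does NOT give A NP-hard: again, easy problems reduce to hard ones.
(Here in fact A is NP-complete and B is NP-complete.)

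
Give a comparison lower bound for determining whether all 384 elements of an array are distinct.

In the algebraic decision-tree model, the YES region for element distinctness on 384 elements has 384! connected components (one per ordering). Ben-Or's theorem then gives a lower bound of Omega(log(n!)) = Omega(n log n).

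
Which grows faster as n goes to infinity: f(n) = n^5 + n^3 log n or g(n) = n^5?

f(n) = n^5 + n^3 log n and g(n) = n^5 are Theta of each other: the lower-order n^3 log n term is o(n^5); both are Theta(n^5).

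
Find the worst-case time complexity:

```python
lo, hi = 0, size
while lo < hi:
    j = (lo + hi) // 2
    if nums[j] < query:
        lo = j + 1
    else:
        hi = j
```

Time complexity: O(log n).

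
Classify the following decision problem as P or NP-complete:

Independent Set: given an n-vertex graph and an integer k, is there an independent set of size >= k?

This problem is NP-complete: complement of Clique (with k part of the input).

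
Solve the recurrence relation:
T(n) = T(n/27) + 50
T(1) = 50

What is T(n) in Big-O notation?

Each step divides n by 27 and adds 50. After log_27(n) steps, T(n) = O(log n).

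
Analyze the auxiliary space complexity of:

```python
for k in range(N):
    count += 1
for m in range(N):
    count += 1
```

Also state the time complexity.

Space complexity: O(1).
Only a constant amount of auxiliary storage is used; nothing grows with n.
Time complexity: O(n).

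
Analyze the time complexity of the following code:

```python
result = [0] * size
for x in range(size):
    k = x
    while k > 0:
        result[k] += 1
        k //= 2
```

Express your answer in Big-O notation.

Time complexity: O(n log n).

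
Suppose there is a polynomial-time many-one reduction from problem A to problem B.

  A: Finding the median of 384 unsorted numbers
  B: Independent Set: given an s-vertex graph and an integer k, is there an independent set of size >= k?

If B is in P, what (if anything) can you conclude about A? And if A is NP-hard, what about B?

A poly-time reduction A <=_p B means any A-instance can be transformed to a B-instance in poly time.
If B is in P: compose the reduction with B's poly-time algorithm to solve A in poly time, so A is in P.
If A is NP-hard: every NP problem reduces to A, which reduces to B; composing reductions, every NP problem reduces to B, so B is NP-hard.
(Here in fact A is P and B is NP-complete.)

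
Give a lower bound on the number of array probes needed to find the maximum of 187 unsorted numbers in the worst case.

Adversary: any unprobed cell could hold a value larger than everything seen so far. If fewer than 187 cells are probed, the adversary places the max in an unprobed cell. So all 187 cells must be examined; together with 187-1 comparisons this is tight.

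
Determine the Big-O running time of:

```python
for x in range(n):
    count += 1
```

Time complexity: O(n).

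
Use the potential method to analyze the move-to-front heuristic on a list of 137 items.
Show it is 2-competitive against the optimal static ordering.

Let Phi = number of inversions between the MTF list and the optimal static list (0 <= Phi <= C(137,2)). Accessing an element at MTF position k and optimal position j: the move-to-front destroys all k-1 inversions in front of it that are not in front in optimal (>= k-j of them) and creates at most j-1 new ones. Amortized cost <= k + (j-1) - (k-j) = 2j - 1 <= 2 * optimal cost.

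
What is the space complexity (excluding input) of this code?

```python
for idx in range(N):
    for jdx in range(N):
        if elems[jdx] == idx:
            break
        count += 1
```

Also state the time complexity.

Space complexity: O(1).
Only a constant amount of auxiliary storage is used; nothing grows with n.
Time complexity: O(n^2).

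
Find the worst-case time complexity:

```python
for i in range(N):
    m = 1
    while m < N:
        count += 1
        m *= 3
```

Time complexity: O(n log n).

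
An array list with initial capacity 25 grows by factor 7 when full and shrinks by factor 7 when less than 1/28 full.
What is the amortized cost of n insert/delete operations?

Using potential function Phi = |7*size - capacity|. Resizing costs are offset by potential release. Amortized O(1) per operation.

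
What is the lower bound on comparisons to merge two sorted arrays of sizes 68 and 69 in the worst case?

Adversary: with |68 - 69| <= 1 the inputs can be fully interleaved so that every adjacent pair in the merged output comes from different arrays. Then each of the 136 adjacent pairs must be directly compared, or the algorithm cannot determine their relative order. Standard merge meets this bound.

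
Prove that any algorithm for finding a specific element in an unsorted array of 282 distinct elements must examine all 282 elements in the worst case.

Adversary argument: if the algorithm examines fewer than 282 elements, the adversary places the target in an unexamined position. The algorithm cannot distinguish 'not present' from 'in unexamined position'.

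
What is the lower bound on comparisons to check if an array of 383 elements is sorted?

To verify 383 elements are sorted, we must compare each consecutive pair. Skipping any pair allows an adversary to swap them. Therefore 382 comparisons are necessary and sufficient.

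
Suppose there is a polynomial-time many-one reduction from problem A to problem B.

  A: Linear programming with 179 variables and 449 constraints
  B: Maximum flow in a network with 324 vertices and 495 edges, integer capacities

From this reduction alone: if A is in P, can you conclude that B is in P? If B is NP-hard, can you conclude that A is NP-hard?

A poly-time reduction A <=_p B transfers tractability DOWN (B easy => A easy) and hardness UP (A hard => B hard), not the reverse.
From A in P, the reduction alone does NOT give B in P: any problem in P trivially reduces to SAT, yet SAT is not known to be in P.
From B NP-hard, the reduction alone does NOT give A NP-hard: again, easy problems reduce to hard ones.
(Here in fact A is P and B is P.)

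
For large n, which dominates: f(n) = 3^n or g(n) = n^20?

f(n) = 3^n grows faster: any exponential with base > 1 dominates every polynomial.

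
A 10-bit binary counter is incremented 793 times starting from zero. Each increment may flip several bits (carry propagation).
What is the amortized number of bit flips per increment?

Bit i flips on every 2^i-th increment, so over 793 increments bit i flips floor(793/2^i) times. Summing over i: total flips < 2 * 793. Amortized: < 2 = O(1) per increment.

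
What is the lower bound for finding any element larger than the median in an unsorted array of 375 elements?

To find an element larger than the median of 375 elements, we must see Omega(n) elements. Without seeing enough elements, an adversary can make any unseen element the median.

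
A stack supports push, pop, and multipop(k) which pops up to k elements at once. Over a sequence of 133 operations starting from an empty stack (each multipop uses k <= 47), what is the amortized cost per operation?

Each element is pushed exactly once and popped at most once (whether by pop or as part of a multipop). So the total number of individual pops over the whole sequence is at most the number of pushes, which is at most 133. Total work <= 2 * 133, hence O(1) amortized per operation.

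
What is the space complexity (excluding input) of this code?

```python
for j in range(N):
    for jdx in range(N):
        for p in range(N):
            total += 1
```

Space complexity: O(1).
Only a constant amount of auxiliary storage is used; nothing grows with n.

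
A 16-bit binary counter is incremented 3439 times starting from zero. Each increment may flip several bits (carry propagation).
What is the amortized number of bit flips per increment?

Bit i flips on every 2^i-th increment, so over 3439 increments bit i flips floor(3439/2^i) times. Summing over i: total flips < 2 * 3439. Amortized: < 2 = O(1) per increment.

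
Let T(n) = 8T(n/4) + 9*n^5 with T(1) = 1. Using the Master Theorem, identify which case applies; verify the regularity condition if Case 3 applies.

a=8, b=4, f(n)=9*n^5.
log_4(8) = 1.5 < 5.
f(n) = Omega(n^(1.5+epsilon)) for some epsilon > 0, so Case 3 is the candidate.
Regularity: a*f(n/b) = 8*9*(n/4)^5 = (8/1024)*9*n^5 <= c*f(n) with c = 8/1024 < 1. Satisfied.
Case 3: T(n) = Theta(n^5).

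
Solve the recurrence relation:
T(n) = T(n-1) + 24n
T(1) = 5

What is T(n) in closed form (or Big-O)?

Unrolling: T(n) = 5 + 24*(2 + 3 + ... + n) = 5 + 24*(n(n+1)/2 - 1) = O(n^2).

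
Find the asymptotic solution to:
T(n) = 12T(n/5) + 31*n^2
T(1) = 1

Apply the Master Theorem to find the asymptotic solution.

a=12, b=5, f(n)=31*n^2. log_5(12) = 1.544 < 2. Case 3: T(n) = O(n^2).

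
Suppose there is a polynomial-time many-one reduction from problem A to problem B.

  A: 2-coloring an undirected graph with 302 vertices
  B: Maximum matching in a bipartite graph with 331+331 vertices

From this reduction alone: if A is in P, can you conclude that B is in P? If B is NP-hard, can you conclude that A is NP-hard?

A poly-time reduction A <=_p B transfers tractability DOWN (B easy => A easy) and hardness UP (A hard => B hard), not the reverse.
From A in P, the reduction alone does NOT give B in P: any problem in P trivially reduces to SAT, yet SAT is not known to be in P.
From B NP-hard, the reduction alone does NOT give A NP-hard: again, easy problems reduce to hard ones.
(Here in fact A is P and B is P.)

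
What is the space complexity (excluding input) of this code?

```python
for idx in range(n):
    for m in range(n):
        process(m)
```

Space complexity: O(1).
Only a constant amount of auxiliary storage is used; nothing grows with n.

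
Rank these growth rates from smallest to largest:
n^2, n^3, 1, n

Ordered by growth rate: 1 < n < n^2 < n^3.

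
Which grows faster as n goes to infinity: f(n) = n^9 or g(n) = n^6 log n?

f(n) = n^9 grows faster: n^9 / (n^6 log n) = n^3/log n -> infinity.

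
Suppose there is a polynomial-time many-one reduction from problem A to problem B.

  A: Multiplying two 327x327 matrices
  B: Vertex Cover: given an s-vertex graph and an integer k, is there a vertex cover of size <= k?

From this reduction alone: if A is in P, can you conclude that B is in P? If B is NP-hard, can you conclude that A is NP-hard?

A poly-time reduction A <=_p B transfers tractability DOWN (B easy => A easy) and hardness UP (A hard => B hard), not the reverse.
From A in P, the reduction alone does NOT give B in P: any problem in P trivially reduces to SAT, yet SAT is not known to be in P.
From B NP-hard, the reduction alone does NOT give A NP-hard: again, easy problems reduce to hard ones.
(Here in fact A is P and B is NP-complete.)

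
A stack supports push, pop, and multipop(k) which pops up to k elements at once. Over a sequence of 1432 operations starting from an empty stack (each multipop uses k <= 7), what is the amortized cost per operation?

Each element is pushed exactly once and popped at most once (whether by pop or as part of a multipop). So the total number of individual pops over the whole sequence is at most the number of pushes, which is at most 1432. Total work <= 2 * 1432, hence O(1) amortized per operation.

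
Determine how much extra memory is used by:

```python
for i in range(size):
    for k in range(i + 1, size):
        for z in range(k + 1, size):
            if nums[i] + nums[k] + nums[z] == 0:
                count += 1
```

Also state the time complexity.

Space complexity: O(1).
Only a constant amount of auxiliary storage is used; nothing grows with n.
Time complexity: O(n^3).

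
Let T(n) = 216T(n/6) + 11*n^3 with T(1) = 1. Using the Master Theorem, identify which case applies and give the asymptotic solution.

a=216, b=6, f(n)=11*n^3.
log_6(216) = 3, so n^(log_b(a)) = n^3.
f(n) = Theta(n^3), so Case 2 applies.
T(n) = Theta(n^3 log n).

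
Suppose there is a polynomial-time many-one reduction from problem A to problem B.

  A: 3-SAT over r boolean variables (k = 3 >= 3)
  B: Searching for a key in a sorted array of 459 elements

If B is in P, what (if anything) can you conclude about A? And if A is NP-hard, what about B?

A poly-time reduction A <=_p B means any A-instance can be transformed to a B-instance in poly time.
If B is in P: compose the reduction with B's poly-time algorithm to solve A in poly time, so A is in P.
If A is NP-hard: every NP problem reduces to A, which reduces to B; composing reductions, every NP problem reduces to B, so B is NP-hard.
(Here in fact A is NP-complete and B is in P, so no such reduction is known -- its existence would imply P = NP; the analysis concerns only what the assumed reduction would or would not let you conclude.)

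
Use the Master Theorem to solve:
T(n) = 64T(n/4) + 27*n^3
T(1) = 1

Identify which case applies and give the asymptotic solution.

a=64, b=4, f(n)=27*n^3.
log_4(64) = 3, so n^(log_b(a)) = n^3.
f(n) = Theta(n^3), so Case 2 applies.
T(n) = Theta(n^3 log n).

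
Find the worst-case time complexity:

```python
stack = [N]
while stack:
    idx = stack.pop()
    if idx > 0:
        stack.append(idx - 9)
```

Time complexity: O(n).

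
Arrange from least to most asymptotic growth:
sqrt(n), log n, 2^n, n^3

Ordered by growth rate: log n < sqrt(n) < n^3 < 2^n.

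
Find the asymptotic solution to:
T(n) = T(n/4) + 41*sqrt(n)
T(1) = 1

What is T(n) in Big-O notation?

Each level contributes sqrt(n/4^k). Geometric series with ratio 1/sqrt(4) < 1 sums to O(sqrt(n)).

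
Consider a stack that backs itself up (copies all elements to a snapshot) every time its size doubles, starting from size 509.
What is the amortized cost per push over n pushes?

Backups occur at sizes 509, 1018, 2036, ..., copying 509 + 1018 + 2036 + ... <= 2n elements total (geometric series). Spread over n pushes, the amortized backup cost is O(1) per push.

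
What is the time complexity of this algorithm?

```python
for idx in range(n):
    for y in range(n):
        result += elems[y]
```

Time complexity: O(n^2).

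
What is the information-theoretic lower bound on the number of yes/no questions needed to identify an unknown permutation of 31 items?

There are 31! = 8222838654177922817725562880000000 permutations. Each yes/no question gives at most 1 bit, so at least ceil(log_2(8222838654177922817725562880000000)) = 113 questions are needed.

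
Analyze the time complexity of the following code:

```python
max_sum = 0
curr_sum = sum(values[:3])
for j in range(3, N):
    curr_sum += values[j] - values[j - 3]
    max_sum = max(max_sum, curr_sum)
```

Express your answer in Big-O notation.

Time complexity: O(n).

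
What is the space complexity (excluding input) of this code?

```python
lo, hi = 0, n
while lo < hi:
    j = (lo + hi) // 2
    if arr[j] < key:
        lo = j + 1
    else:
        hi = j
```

Space complexity: O(1).
Only a constant amount of auxiliary storage is used; nothing grows with n.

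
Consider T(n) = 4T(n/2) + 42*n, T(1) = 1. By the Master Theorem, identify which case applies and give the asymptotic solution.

a=4, b=2, f(n)=42*n.
log_2(4) = 2 > 1.
Since f(n) = O(n^1) is polynomially smaller than n^2, Case 1 applies.
T(n) = Theta(n^2).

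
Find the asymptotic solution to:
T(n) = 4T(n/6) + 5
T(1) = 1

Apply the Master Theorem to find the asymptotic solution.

a=4, b=6, f(n)=5. log_6(4) = 0.7737. Case 1 of Master Theorem: T(n) = O(n^0.7737).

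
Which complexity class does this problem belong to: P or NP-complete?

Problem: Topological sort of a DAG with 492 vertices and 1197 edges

This problem is in P: DFS-based topological sort runs in O(V+E).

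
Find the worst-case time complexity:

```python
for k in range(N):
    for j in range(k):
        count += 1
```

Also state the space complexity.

Time complexity: O(n^2).
Space complexity: O(1).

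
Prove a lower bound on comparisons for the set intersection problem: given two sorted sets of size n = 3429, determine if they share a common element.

For two sorted arrays of size n = 3429, any correct algorithm must examine Omega(n) elements. If fewer are examined, an adversary places a common element in an unexamined gap. A merge-based scan achieves O(n), so the bound is tight.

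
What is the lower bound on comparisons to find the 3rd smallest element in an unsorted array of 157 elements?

Finding the 3rd smallest of 157 elements requires Omega(n) comparisons. Every element must participate in at least one comparison; otherwise it could be the 3rd smallest.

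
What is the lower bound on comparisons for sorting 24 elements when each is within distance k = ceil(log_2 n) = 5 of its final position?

Partition the 24 positions into floor(n/k) blocks of k = 5 consecutive positions; any permutation within a block keeps every element within k of its final position, so there are at least (k!)^(n/k) distinguishable inputs. Lower bound: log_2((k!)^(n/k)) = (n/k) * log_2(k!) = Theta(n log k); with k = ceil(log_2 n), this is Omega(n log log n).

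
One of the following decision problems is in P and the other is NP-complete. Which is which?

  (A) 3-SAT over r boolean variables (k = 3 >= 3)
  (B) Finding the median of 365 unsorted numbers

(A) is NP-complete: 3-SAT is NP-complete (Cook-Levin); k-SAT for k>=3 reduces from 3-SAT.
(B) is P: linear-time selection (median-of-medians) runs in O(n).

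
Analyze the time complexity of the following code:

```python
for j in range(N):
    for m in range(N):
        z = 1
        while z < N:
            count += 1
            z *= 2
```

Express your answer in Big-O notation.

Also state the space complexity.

Time complexity: O(n^2 log n).
Space complexity: O(1).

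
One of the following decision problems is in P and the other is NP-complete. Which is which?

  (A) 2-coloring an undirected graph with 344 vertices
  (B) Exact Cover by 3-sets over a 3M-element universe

(A) is P: 2-coloring is bipartiteness testing via BFS, O(V+E).
(B) is NP-complete: one of Karp's 21 NP-complete problems.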